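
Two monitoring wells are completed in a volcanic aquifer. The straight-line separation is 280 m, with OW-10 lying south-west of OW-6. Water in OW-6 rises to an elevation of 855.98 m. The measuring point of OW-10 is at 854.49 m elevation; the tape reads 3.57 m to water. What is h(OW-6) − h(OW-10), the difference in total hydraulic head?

Total head at OW-6: h = 855.98 m (water level in the piezometer is the total head).
Total head at OW-10: h = 854.49 − 3.57 = 850.92 m.
Head difference: h(OW-6) − h(OW-10) = 855.98 − 850.92 = 5.06 m.

Δh ≈ 5.06 m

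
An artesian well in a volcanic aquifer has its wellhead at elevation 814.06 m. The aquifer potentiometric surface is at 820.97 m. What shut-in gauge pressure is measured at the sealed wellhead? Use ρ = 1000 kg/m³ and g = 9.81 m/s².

P ≈ 67.8 kPa

Head above the cap: Δh = 820.97 − 814.06 = 6.91 m.
P = ρgΔh = 1000 × 9.81 × 6.91 = 67787 Pa ≈ 67.8 kPa.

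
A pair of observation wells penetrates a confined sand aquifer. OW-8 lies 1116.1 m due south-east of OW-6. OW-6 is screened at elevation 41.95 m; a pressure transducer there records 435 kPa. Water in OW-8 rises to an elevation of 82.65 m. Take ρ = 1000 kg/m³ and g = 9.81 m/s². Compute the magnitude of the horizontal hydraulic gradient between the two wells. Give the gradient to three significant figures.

Pressure head at OW-6: ψ = P/(ρg) = 435×1000 / (1000 × 9.81) = 44.34 m.
Total head at OW-6: h = z + ψ = 41.95 + 44.34 = 86.29 m.
Total head at OW-8: h = 82.65 m (water level in the piezometer is the total head).
Head difference: h(OW-6) − h(OW-8) = 86.29 − 82.65 = 3.64 m.
Hydraulic gradient: i = |Δh| / L = 3.64 / 1116.1 = 0.00326.

i ≈ 0.00326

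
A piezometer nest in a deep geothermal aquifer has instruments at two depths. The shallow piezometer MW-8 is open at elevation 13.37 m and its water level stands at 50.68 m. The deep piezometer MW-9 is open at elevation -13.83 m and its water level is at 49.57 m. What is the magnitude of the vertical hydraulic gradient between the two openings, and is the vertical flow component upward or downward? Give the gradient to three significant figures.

Total head at MW-8: h = 50.68 m (water level in the standpipe).
Total head at MW-9: h = 49.57 m.
Δh = h(MW-8) − h(MW-9) = 50.68 − 49.57 = 1.11 m.
Vertical separation Δz = 13.37 − (-13.83) = 27.20 m.
|i_v| = |Δh| / Δz = 1.11 / 27.20 = 0.0408.
Head is higher in the shallow piezometer, so vertical flow is downward (recharge condition).

|i_v| ≈ 0.0408; vertical flow is downward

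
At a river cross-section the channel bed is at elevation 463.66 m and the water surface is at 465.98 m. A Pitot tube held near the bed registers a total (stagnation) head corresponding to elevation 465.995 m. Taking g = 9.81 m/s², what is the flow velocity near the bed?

v ≈ 0.542 m/s

Near the bed, under hydrostatic conditions, the piezometric head (z + ψ) equals the free-surface elevation, 465.98 m.
Velocity head = total − piezometric = 465.995 − 465.98 = 0.015 m.
v = √(2g·h_v) = √(2 × 9.81 × 0.015) = 0.542 m/s.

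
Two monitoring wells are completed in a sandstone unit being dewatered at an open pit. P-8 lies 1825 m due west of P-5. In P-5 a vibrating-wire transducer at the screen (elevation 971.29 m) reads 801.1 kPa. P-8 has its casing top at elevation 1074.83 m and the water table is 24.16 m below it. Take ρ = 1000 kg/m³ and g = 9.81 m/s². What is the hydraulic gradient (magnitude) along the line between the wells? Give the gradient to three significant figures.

i ≈ 0.00125

Pressure head at P-5: ψ = P/(ρg) = 801.1×1000 / (1000 × 9.81) = 81.66 m.
Total head at P-5: h = z + ψ = 971.29 + 81.66 = 1052.95 m.
Total head at P-8: h = 1074.83 − 24.16 = 1050.67 m.
Head difference: h(P-5) − h(P-8) = 1052.95 − 1050.67 = 2.28 m.
Hydraulic gradient: i = |Δh| / L = 2.28 / 1825 = 0.00125.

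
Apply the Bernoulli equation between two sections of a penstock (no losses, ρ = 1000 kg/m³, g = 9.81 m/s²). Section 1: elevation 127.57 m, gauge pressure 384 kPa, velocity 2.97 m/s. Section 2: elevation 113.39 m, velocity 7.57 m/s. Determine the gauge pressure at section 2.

P₂ ≈ 499 kPa

Pressure head at 1: ψ₁ = P₁/(ρg) = 384×1000 / (1000 × 9.81) = 39.14 m.
Velocity heads: v₁²/2g = 2.97²/19.62 = 0.450 m; v₂²/2g = 7.57²/19.62 = 2.921 m.
Total head H = z₁ + ψ₁ + v₁²/2g = 127.57 + 39.14 + 0.450 = 167.16 m.
ψ₂ = H − z₂ − v₂²/2g = 167.16 − 113.39 − 2.921 = 50.85 m.
P₂ = ρgψ₂ = 1000 × 9.81 × 50.85 ≈ 499 kPa.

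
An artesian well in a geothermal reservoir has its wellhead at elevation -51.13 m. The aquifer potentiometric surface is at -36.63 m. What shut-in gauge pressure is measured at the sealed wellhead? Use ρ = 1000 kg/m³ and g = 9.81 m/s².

Head above the cap: Δh = -36.63 − (-51.13) = 14.50 m.
P = ρgΔh = 1000 × 9.81 × 14.50 = 142245 Pa ≈ 142 kPa.

P ≈ 142 kPa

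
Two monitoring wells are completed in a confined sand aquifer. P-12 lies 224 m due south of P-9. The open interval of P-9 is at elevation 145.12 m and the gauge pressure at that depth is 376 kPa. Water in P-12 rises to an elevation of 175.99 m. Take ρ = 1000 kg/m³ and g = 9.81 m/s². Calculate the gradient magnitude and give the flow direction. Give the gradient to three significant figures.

Pressure head at P-9: ψ = P/(ρg) = 376×1000 / (1000 × 9.81) = 38.33 m.
Total head at P-9: h = z + ψ = 145.12 + 38.33 = 183.45 m.
Total head at P-12: h = 175.99 m (water level in the piezometer is the total head).
Head difference: h(P-9) − h(P-12) = 183.45 − 175.99 = 7.46 m.
Hydraulic gradient: i = |Δh| / L = 7.46 / 224 = 0.0333.
Flow is from higher to lower head: from P-9 toward P-12, i.e. toward the south.

i ≈ 0.0333; groundwater flows toward the south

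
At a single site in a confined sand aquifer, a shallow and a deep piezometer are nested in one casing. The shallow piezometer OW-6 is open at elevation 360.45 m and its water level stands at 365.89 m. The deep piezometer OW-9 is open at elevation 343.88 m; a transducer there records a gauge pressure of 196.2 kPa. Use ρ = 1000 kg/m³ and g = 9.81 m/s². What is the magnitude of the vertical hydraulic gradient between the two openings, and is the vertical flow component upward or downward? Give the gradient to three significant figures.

|i_v| ≈ 0.121; vertical flow is downward

Total head at OW-6: h = 365.89 m (water level in the standpipe).
Pressure head at OW-9: ψ = P/(ρg) = 196.2×1000 / (1000 × 9.81) = 20.00 m.
Total head at OW-9: h = z + ψ = 343.88 + 20.00 = 363.88 m.
Δh = h(OW-6) − h(OW-9) = 365.89 − 363.88 = 2.01 m.
Vertical separation Δz = 360.45 − 343.88 = 16.57 m.
|i_v| = |Δh| / Δz = 2.01 / 16.57 = 0.121.
Head is higher in the shallow piezometer, so vertical flow is downward (recharge condition).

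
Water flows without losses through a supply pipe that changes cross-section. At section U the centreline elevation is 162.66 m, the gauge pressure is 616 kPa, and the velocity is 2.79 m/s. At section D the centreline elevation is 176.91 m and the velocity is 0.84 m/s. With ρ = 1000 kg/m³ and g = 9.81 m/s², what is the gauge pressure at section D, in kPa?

Pressure head at U: ψ₁ = P₁/(ρg) = 616×1000 / (1000 × 9.81) = 62.79 m.
Velocity heads: v₁²/2g = 2.79²/19.62 = 0.397 m; v₂²/2g = 0.84²/19.62 = 0.036 m.
Total head H = z₁ + ψ₁ + v₁²/2g = 162.66 + 62.79 + 0.397 = 225.85 m.
ψ₂ = H − z₂ − v₂²/2g = 225.85 − 176.91 − 0.036 = 48.90 m.
P₂ = ρgψ₂ = 1000 × 9.81 × 48.90 ≈ 480 kPa.

P₂ ≈ 480 kPa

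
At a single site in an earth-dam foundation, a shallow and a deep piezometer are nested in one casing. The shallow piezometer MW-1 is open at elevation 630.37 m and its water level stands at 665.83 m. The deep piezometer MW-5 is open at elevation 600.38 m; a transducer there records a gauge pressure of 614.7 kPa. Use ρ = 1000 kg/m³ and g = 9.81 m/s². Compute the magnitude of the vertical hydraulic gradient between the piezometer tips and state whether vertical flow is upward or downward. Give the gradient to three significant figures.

|i_v| ≈ 0.0930; vertical flow is downward

Total head at MW-1: h = 665.83 m (water level in the standpipe).
Pressure head at MW-5: ψ = P/(ρg) = 614.7×1000 / (1000 × 9.81) = 62.66 m.
Total head at MW-5: h = z + ψ = 600.38 + 62.66 = 663.04 m.
Δh = h(MW-1) − h(MW-5) = 665.83 − 663.04 = 2.79 m.
Vertical separation Δz = 630.37 − 600.38 = 29.99 m.
|i_v| = |Δh| / Δz = 2.79 / 29.99 = 0.0930.
Head is higher in the shallow piezometer, so vertical flow is downward (recharge condition).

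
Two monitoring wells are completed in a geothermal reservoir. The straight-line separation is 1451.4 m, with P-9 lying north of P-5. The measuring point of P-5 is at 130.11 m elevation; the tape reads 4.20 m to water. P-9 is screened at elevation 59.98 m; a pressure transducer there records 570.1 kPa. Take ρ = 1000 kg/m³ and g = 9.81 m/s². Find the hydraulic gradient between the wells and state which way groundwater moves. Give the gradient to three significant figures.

Total head at P-5: h = 130.11 − 4.20 = 125.91 m.
Pressure head at P-9: ψ = P/(ρg) = 570.1×1000 / (1000 × 9.81) = 58.11 m.
Total head at P-9: h = z + ψ = 59.98 + 58.11 = 118.09 m.
Head difference: h(P-5) − h(P-9) = 125.91 − 118.09 = 7.82 m.
Hydraulic gradient: i = |Δh| / L = 7.82 / 1451.4 = 0.00539.
Flow is from higher to lower head: from P-5 toward P-9, i.e. toward the north.

i ≈ 0.00539; groundwater flows toward the north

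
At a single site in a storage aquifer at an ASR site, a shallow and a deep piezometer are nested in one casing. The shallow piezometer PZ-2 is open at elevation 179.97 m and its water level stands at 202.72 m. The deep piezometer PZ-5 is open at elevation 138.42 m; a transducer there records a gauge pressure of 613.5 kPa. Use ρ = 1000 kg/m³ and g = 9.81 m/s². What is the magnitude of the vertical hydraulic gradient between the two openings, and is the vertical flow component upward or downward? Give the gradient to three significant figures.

Total head at PZ-2: h = 202.72 m (water level in the standpipe).
Pressure head at PZ-5: ψ = P/(ρg) = 613.5×1000 / (1000 × 9.81) = 62.54 m.
Total head at PZ-5: h = z + ψ = 138.42 + 62.54 = 200.96 m.
Δh = h(PZ-2) − h(PZ-5) = 202.72 − 200.96 = 1.76 m.
Vertical separation Δz = 179.97 − 138.42 = 41.55 m.
|i_v| = |Δh| / Δz = 1.76 / 41.55 = 0.0424.
Head is higher in the shallow piezometer, so vertical flow is downward (recharge condition).

|i_v| ≈ 0.0424; vertical flow is downward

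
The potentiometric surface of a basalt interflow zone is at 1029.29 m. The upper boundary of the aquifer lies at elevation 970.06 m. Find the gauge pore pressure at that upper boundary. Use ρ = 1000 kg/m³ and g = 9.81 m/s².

Pressure head at the aquifer top: ψ = h − z = 1029.29 − 970.06 = 59.23 m.
P = ρgψ = 1000 × 9.81 × 59.23 = 581046 Pa ≈ 581 kPa.

P ≈ 581 kPa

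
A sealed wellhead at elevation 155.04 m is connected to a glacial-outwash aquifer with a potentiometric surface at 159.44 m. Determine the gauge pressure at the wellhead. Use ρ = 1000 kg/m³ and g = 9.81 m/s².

P ≈ 43.2 kPa

Head above the cap: Δh = 159.44 − 155.04 = 4.40 m.
P = ρgΔh = 1000 × 9.81 × 4.40 = 43164 Pa ≈ 43.2 kPa.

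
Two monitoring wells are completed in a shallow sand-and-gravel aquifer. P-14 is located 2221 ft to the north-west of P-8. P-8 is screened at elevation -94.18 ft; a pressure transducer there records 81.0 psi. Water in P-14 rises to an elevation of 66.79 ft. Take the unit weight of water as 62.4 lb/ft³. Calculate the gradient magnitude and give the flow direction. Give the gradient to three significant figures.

Pressure head at P-8: ψ = 144·P/γ = 144 × 81.0 / 62.4 = 186.92 ft.
Total head at P-8: h = z + ψ = -94.18 + 186.92 = 92.74 ft.
Total head at P-14: h = 66.79 ft (water level in the piezometer is the total head).
Head difference: h(P-8) − h(P-14) = 92.74 − 66.79 = 25.95 ft.
Hydraulic gradient: i = |Δh| / L = 25.95 / 2221 = 0.0117.
Flow is from higher to lower head: from P-8 toward P-14, i.e. toward the north-west.

i ≈ 0.0117; groundwater flows toward the north-west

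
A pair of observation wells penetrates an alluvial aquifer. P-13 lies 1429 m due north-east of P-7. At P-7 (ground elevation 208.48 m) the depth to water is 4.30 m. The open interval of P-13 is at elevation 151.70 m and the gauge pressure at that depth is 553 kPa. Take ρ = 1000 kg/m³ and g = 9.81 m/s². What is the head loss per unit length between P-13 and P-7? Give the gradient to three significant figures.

i ≈ 0.00272 m/m

Total head at P-7: h = 208.48 − 4.30 = 204.18 m.
Pressure head at P-13: ψ = P/(ρg) = 553×1000 / (1000 × 9.81) = 56.37 m.
Total head at P-13: h = z + ψ = 151.70 + 56.37 = 208.07 m.
Head difference: h(P-7) − h(P-13) = 204.18 − 208.07 = -3.89 m.
Hydraulic gradient: i = |Δh| / L = 3.89 / 1429 = 0.00272.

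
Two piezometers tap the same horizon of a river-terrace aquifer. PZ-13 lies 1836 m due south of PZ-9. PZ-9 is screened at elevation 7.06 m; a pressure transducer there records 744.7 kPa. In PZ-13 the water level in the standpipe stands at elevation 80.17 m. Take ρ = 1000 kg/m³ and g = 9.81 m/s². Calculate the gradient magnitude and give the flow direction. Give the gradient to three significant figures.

Pressure head at PZ-9: ψ = P/(ρg) = 744.7×1000 / (1000 × 9.81) = 75.91 m.
Total head at PZ-9: h = z + ψ = 7.06 + 75.91 = 82.97 m.
Total head at PZ-13: h = 80.17 m (water level in the piezometer is the total head).
Head difference: h(PZ-9) − h(PZ-13) = 82.97 − 80.17 = 2.80 m.
Hydraulic gradient: i = |Δh| / L = 2.80 / 1836 = 0.00153.
Flow is from higher to lower head: from PZ-9 toward PZ-13, i.e. toward the south.

i ≈ 0.00153; groundwater flows toward the south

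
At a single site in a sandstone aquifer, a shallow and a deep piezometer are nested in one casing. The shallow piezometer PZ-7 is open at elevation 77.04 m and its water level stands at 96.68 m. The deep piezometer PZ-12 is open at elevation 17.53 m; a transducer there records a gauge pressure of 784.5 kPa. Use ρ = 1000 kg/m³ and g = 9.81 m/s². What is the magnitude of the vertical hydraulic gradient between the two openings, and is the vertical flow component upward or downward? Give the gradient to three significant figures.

Total head at PZ-7: h = 96.68 m (water level in the standpipe).
Pressure head at PZ-12: ψ = P/(ρg) = 784.5×1000 / (1000 × 9.81) = 79.97 m.
Total head at PZ-12: h = z + ψ = 17.53 + 79.97 = 97.50 m.
Δh = h(PZ-7) − h(PZ-12) = 96.68 − 97.50 = -0.82 m.
Vertical separation Δz = 77.04 − 17.53 = 59.51 m.
|i_v| = |Δh| / Δz = 0.82 / 59.51 = 0.0138.
Head is higher in the deep piezometer, so vertical flow is upward (discharge condition).

|i_v| ≈ 0.0138; vertical flow is upward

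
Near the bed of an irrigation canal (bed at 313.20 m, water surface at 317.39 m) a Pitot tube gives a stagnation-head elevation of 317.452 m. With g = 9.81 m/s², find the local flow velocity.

Near the bed, under hydrostatic conditions, the piezometric head (z + ψ) equals the free-surface elevation, 317.39 m.
Velocity head = total − piezometric = 317.452 − 317.39 = 0.062 m.
v = √(2g·h_v) = √(2 × 9.81 × 0.062) = 1.10 m/s.

v ≈ 1.10 m/s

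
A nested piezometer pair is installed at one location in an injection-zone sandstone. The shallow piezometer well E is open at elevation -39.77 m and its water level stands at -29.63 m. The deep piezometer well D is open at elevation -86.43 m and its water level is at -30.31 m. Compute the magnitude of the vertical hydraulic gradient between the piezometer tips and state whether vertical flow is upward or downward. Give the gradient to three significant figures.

|i_v| ≈ 0.0146; vertical flow is downward

Total head at well E: h = -29.63 m (water level in the standpipe).
Total head at well D: h = -30.31 m.
Δh = h(well E) − h(well D) = -29.63 − (-30.31) = 0.68 m.
Vertical separation Δz = -39.77 − (-86.43) = 46.66 m.
|i_v| = |Δh| / Δz = 0.68 / 46.66 = 0.0146.
Head is higher in the shallow piezometer, so vertical flow is downward (recharge condition).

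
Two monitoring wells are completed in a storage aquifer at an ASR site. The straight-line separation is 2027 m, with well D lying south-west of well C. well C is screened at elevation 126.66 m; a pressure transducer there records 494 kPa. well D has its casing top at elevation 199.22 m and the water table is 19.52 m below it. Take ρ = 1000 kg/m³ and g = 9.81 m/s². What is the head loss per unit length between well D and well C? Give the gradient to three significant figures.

i ≈ 0.00132 m/m

Pressure head at well C: ψ = P/(ρg) = 494×1000 / (1000 × 9.81) = 50.36 m.
Total head at well C: h = z + ψ = 126.66 + 50.36 = 177.02 m.
Total head at well D: h = 199.22 − 19.52 = 179.70 m.
Head difference: h(well C) − h(well D) = 177.02 − 179.70 = -2.68 m.
Hydraulic gradient: i = |Δh| / L = 2.68 / 2027 = 0.00132.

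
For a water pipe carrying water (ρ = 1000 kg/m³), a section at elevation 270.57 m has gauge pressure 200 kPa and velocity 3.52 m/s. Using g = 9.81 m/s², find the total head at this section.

h ≈ 291.59 m

Pressure head ψ = P/(ρg) = 200×1000 / (1000 × 9.81) = 20.39 m.
Velocity head = v²/(2g) = 3.52² / (2 × 9.81) = 0.632 m.
h = z + ψ + v²/(2g) = 270.57 + 20.39 + 0.632 = 291.59 m.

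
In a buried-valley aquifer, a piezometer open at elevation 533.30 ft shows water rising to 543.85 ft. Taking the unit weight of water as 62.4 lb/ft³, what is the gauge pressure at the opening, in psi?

P ≈ 4.57 psi

Pressure head ψ = h − z = 543.85 − 533.30 = 10.55 ft.
P = γ·ψ / 144 = 62.4 × 10.55 / 144 = 4.57 psi.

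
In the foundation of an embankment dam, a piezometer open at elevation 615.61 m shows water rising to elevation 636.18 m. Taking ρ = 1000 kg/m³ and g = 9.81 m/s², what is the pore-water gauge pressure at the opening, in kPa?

Pressure head ψ = h − z = 636.18 − 615.61 = 20.57 m.
P = ρgψ = 1000 × 9.81 × 20.57 = 201792 Pa ≈ 202 kPa.

P ≈ 202 kPa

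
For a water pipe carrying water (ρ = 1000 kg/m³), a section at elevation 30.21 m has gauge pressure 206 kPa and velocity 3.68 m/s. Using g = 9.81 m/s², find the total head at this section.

Pressure head ψ = P/(ρg) = 206×1000 / (1000 × 9.81) = 21.00 m.
Velocity head = v²/(2g) = 3.68² / (2 × 9.81) = 0.690 m.
h = z + ψ + v²/(2g) = 30.21 + 21.00 + 0.690 = 51.90 m.

h ≈ 51.90 m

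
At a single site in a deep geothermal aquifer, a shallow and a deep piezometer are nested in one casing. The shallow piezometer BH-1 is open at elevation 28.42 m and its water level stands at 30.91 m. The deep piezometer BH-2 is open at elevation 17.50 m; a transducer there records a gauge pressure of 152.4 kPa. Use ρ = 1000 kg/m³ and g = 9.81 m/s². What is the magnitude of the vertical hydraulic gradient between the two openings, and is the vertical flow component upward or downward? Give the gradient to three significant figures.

Total head at BH-1: h = 30.91 m (water level in the standpipe).
Pressure head at BH-2: ψ = P/(ρg) = 152.4×1000 / (1000 × 9.81) = 15.54 m.
Total head at BH-2: h = z + ψ = 17.50 + 15.54 = 33.04 m.
Δh = h(BH-1) − h(BH-2) = 30.91 − 33.04 = -2.13 m.
Vertical separation Δz = 28.42 − 17.50 = 10.92 m.
|i_v| = |Δh| / Δz = 2.13 / 10.92 = 0.195.
Head is higher in the deep piezometer, so vertical flow is upward (discharge condition).

|i_v| ≈ 0.195; vertical flow is upward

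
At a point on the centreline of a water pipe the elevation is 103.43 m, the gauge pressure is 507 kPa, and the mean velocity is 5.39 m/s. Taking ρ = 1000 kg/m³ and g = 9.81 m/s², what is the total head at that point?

Pressure head ψ = P/(ρg) = 507×1000 / (1000 × 9.81) = 51.68 m.
Velocity head = v²/(2g) = 5.39² / (2 × 9.81) = 1.481 m.
h = z + ψ + v²/(2g) = 103.43 + 51.68 + 1.481 = 156.59 m.

h ≈ 156.59 m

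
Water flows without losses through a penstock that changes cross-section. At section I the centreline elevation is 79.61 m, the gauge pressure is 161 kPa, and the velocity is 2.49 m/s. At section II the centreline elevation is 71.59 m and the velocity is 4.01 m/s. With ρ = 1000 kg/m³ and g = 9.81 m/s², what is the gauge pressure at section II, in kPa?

P₂ ≈ 235 kPa

Pressure head at I: ψ₁ = P₁/(ρg) = 161×1000 / (1000 × 9.81) = 16.41 m.
Velocity heads: v₁²/2g = 2.49²/19.62 = 0.316 m; v₂²/2g = 4.01²/19.62 = 0.820 m.
Total head H = z₁ + ψ₁ + v₁²/2g = 79.61 + 16.41 + 0.316 = 96.34 m.
ψ₂ = H − z₂ − v₂²/2g = 96.34 − 71.59 − 0.820 = 23.93 m.
P₂ = ρgψ₂ = 1000 × 9.81 × 23.93 ≈ 235 kPa.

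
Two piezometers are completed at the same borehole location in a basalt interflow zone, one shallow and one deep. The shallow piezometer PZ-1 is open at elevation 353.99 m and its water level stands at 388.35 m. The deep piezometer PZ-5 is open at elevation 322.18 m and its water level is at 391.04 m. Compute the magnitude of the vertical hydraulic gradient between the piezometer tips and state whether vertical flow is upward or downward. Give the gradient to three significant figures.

Total head at PZ-1: h = 388.35 m (water level in the standpipe).
Total head at PZ-5: h = 391.04 m.
Δh = h(PZ-1) − h(PZ-5) = 388.35 − 391.04 = -2.69 m.
Vertical separation Δz = 353.99 − 322.18 = 31.81 m.
|i_v| = |Δh| / Δz = 2.69 / 31.81 = 0.0846.
Head is higher in the deep piezometer, so vertical flow is upward (discharge condition).

|i_v| ≈ 0.0846; vertical flow is upward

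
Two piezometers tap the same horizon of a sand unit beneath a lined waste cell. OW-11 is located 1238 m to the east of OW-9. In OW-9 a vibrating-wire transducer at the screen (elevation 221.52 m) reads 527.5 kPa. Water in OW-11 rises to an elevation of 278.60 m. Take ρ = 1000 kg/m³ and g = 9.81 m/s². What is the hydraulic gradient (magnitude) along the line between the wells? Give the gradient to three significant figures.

i ≈ 0.00267

Pressure head at OW-9: ψ = P/(ρg) = 527.5×1000 / (1000 × 9.81) = 53.77 m.
Total head at OW-9: h = z + ψ = 221.52 + 53.77 = 275.29 m.
Total head at OW-11: h = 278.60 m (water level in the piezometer is the total head).
Head difference: h(OW-9) − h(OW-11) = 275.29 − 278.60 = -3.31 m.
Hydraulic gradient: i = |Δh| / L = 3.31 / 1238 = 0.00267.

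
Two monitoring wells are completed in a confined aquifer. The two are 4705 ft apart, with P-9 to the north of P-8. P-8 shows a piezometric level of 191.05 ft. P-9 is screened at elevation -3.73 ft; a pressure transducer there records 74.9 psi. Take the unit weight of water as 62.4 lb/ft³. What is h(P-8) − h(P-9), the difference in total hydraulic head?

Total head at P-8: h = 191.05 ft (water level in the piezometer is the total head).
Pressure head at P-9: ψ = 144·P/γ = 144 × 74.9 / 62.4 = 172.85 ft.
Total head at P-9: h = z + ψ = -3.73 + 172.85 = 169.12 ft.
Head difference: h(P-8) − h(P-9) = 191.05 − 169.12 = 21.93 ft.

Δh ≈ 21.93 ft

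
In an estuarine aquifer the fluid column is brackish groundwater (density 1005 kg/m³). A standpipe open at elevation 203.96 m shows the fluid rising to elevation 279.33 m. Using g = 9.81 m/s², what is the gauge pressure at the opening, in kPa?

P ≈ 743 kPa

Pressure head ψ = h − z = 279.33 − 203.96 = 75.37 m.
P = ρgψ = 1005 × 9.81 × 75.37 = 743077 Pa ≈ 743 kPa.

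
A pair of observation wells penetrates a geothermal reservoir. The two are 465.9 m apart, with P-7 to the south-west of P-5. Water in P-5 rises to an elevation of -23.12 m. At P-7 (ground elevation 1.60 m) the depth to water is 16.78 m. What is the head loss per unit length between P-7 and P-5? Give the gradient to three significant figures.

i ≈ 0.0170 m/m

Total head at P-5: h = -23.12 m (water level in the piezometer is the total head).
Total head at P-7: h = 1.60 − 16.78 = -15.18 m.
Head difference: h(P-5) − h(P-7) = -23.12 − (-15.18) = -7.94 m.
Hydraulic gradient: i = |Δh| / L = 7.94 / 465.9 = 0.0170.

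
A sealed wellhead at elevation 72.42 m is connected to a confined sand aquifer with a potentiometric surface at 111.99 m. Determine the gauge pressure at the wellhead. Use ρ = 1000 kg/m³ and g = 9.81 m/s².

Head above the cap: Δh = 111.99 − 72.42 = 39.57 m.
P = ρgΔh = 1000 × 9.81 × 39.57 = 388182 Pa ≈ 388 kPa.

P ≈ 388 kPa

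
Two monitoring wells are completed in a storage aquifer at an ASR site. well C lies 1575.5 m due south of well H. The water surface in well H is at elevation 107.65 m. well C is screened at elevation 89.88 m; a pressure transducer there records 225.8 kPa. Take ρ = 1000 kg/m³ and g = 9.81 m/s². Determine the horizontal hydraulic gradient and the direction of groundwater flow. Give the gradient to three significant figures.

i ≈ 0.00333; groundwater flows toward the north

Total head at well H: h = 107.65 m (water level in the piezometer is the total head).
Pressure head at well C: ψ = P/(ρg) = 225.8×1000 / (1000 × 9.81) = 23.02 m.
Total head at well C: h = z + ψ = 89.88 + 23.02 = 112.90 m.
Head difference: h(well H) − h(well C) = 107.65 − 112.90 = -5.25 m.
Hydraulic gradient: i = |Δh| / L = 5.25 / 1575.5 = 0.00333.
Flow is from higher to lower head: from well C toward well H, i.e. toward the north.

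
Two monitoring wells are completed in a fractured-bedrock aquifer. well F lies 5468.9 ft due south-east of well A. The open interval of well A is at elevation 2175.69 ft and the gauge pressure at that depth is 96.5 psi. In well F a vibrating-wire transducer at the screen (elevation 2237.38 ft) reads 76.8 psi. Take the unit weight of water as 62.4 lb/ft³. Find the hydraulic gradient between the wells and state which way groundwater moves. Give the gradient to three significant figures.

i ≈ 0.00297; groundwater flows toward the north-west

Pressure head at well A: ψ = 144·P/γ = 144 × 96.5 / 62.4 = 222.69 ft.
Total head at well A: h = z + ψ = 2175.69 + 222.69 = 2398.38 ft.
Pressure head at well F: ψ = 144·P/γ = 144 × 76.8 / 62.4 = 177.23 ft.
Total head at well F: h = z + ψ = 2237.38 + 177.23 = 2414.61 ft.
Head difference: h(well A) − h(well F) = 2398.38 − 2414.61 = -16.23 ft.
Hydraulic gradient: i = |Δh| / L = 16.23 / 5468.9 = 0.00297.
Flow is from higher to lower head: from well F toward well A, i.e. toward the north-west.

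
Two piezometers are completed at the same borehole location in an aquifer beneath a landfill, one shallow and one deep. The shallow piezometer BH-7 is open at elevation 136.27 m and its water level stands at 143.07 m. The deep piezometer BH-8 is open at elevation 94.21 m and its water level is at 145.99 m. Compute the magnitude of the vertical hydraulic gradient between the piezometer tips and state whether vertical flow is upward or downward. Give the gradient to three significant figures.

|i_v| ≈ 0.0694; vertical flow is upward

Total head at BH-7: h = 143.07 m (water level in the standpipe).
Total head at BH-8: h = 145.99 m.
Δh = h(BH-7) − h(BH-8) = 143.07 − 145.99 = -2.92 m.
Vertical separation Δz = 136.27 − 94.21 = 42.06 m.
|i_v| = |Δh| / Δz = 2.92 / 42.06 = 0.0694.
Head is higher in the deep piezometer, so vertical flow is upward (discharge condition).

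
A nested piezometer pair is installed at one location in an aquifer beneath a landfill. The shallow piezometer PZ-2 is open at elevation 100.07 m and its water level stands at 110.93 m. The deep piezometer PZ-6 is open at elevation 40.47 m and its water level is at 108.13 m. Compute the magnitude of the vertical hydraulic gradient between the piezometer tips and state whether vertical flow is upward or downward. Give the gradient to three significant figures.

|i_v| ≈ 0.0470; vertical flow is downward

Total head at PZ-2: h = 110.93 m (water level in the standpipe).
Total head at PZ-6: h = 108.13 m.
Δh = h(PZ-2) − h(PZ-6) = 110.93 − 108.13 = 2.80 m.
Vertical separation Δz = 100.07 − 40.47 = 59.60 m.
|i_v| = |Δh| / Δz = 2.80 / 59.60 = 0.0470.
Head is higher in the shallow piezometer, so vertical flow is downward (recharge condition).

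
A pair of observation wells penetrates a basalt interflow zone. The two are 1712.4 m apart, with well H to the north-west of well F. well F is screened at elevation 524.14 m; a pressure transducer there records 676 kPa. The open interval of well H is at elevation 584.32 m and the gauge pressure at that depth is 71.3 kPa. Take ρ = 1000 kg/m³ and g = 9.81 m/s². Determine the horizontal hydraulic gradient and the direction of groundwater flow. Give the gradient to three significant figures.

i ≈ 0.000853; groundwater flows toward the north-west

Pressure head at well F: ψ = P/(ρg) = 676×1000 / (1000 × 9.81) = 68.91 m.
Total head at well F: h = z + ψ = 524.14 + 68.91 = 593.05 m.
Pressure head at well H: ψ = P/(ρg) = 71.3×1000 / (1000 × 9.81) = 7.27 m.
Total head at well H: h = z + ψ = 584.32 + 7.27 = 591.59 m.
Head difference: h(well F) − h(well H) = 593.05 − 591.59 = 1.46 m.
Hydraulic gradient: i = |Δh| / L = 1.46 / 1712.4 = 0.000853.
Flow is from higher to lower head: from well F toward well H, i.e. toward the north-west.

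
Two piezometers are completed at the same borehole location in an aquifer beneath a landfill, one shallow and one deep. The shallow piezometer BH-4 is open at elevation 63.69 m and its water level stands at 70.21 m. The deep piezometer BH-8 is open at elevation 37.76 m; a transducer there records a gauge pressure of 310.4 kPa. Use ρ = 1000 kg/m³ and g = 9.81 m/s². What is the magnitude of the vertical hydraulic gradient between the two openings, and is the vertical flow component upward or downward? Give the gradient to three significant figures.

|i_v| ≈ 0.0312; vertical flow is downward

Total head at BH-4: h = 70.21 m (water level in the standpipe).
Pressure head at BH-8: ψ = P/(ρg) = 310.4×1000 / (1000 × 9.81) = 31.64 m.
Total head at BH-8: h = z + ψ = 37.76 + 31.64 = 69.40 m.
Δh = h(BH-4) − h(BH-8) = 70.21 − 69.40 = 0.81 m.
Vertical separation Δz = 63.69 − 37.76 = 25.93 m.
|i_v| = |Δh| / Δz = 0.81 / 25.93 = 0.0312.
Head is higher in the shallow piezometer, so vertical flow is downward (recharge condition).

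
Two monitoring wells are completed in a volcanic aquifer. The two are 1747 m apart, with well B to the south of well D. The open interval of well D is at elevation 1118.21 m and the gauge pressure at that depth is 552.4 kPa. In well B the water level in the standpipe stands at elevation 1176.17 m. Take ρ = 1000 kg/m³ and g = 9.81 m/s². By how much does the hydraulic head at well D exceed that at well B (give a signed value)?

Pressure head at well D: ψ = P/(ρg) = 552.4×1000 / (1000 × 9.81) = 56.31 m.
Total head at well D: h = z + ψ = 1118.21 + 56.31 = 1174.52 m.
Total head at well B: h = 1176.17 m (water level in the piezometer is the total head).
Head difference: h(well D) − h(well B) = 1174.52 − 1176.17 = -1.65 m.

Δh ≈ -1.65 m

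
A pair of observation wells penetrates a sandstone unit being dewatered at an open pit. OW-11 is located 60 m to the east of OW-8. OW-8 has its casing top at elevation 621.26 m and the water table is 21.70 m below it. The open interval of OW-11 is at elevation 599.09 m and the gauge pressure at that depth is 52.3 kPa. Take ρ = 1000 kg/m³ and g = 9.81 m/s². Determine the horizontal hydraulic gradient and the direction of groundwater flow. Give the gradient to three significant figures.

i ≈ 0.0810; groundwater flows toward the west

Total head at OW-8: h = 621.26 − 21.70 = 599.56 m.
Pressure head at OW-11: ψ = P/(ρg) = 52.3×1000 / (1000 × 9.81) = 5.33 m.
Total head at OW-11: h = z + ψ = 599.09 + 5.33 = 604.42 m.
Head difference: h(OW-8) − h(OW-11) = 599.56 − 604.42 = -4.86 m.
Hydraulic gradient: i = |Δh| / L = 4.86 / 60 = 0.0810.
Flow is from higher to lower head: from OW-11 toward OW-8, i.e. toward the west.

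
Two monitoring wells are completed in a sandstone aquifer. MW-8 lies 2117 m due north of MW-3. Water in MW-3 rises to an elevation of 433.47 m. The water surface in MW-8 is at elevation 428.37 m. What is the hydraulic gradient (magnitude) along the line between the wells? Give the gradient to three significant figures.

i ≈ 0.00241

Total head at MW-3: h = 433.47 m (water level in the piezometer is the total head).
Total head at MW-8: h = 428.37 m (water level in the piezometer is the total head).
Head difference: h(MW-3) − h(MW-8) = 433.47 − 428.37 = 5.10 m.
Hydraulic gradient: i = |Δh| / L = 5.10 / 2117 = 0.00241.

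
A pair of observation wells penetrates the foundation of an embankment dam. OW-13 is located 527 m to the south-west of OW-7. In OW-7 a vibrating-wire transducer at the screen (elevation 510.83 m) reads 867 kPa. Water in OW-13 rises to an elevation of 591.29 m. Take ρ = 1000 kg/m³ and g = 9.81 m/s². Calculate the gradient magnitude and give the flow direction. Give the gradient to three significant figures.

Pressure head at OW-7: ψ = P/(ρg) = 867×1000 / (1000 × 9.81) = 88.38 m.
Total head at OW-7: h = z + ψ = 510.83 + 88.38 = 599.21 m.
Total head at OW-13: h = 591.29 m (water level in the piezometer is the total head).
Head difference: h(OW-7) − h(OW-13) = 599.21 − 591.29 = 7.92 m.
Hydraulic gradient: i = |Δh| / L = 7.92 / 527 = 0.0150.
Flow is from higher to lower head: from OW-7 toward OW-13, i.e. toward the south-west.

i ≈ 0.0150; groundwater flows toward the south-west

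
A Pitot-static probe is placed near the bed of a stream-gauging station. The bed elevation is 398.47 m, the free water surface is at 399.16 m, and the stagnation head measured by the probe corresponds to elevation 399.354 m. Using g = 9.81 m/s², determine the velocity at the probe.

v ≈ 1.95 m/s

Near the bed, under hydrostatic conditions, the piezometric head (z + ψ) equals the free-surface elevation, 399.16 m.
Velocity head = total − piezometric = 399.354 − 399.16 = 0.194 m.
v = √(2g·h_v) = √(2 × 9.81 × 0.194) = 1.95 m/s.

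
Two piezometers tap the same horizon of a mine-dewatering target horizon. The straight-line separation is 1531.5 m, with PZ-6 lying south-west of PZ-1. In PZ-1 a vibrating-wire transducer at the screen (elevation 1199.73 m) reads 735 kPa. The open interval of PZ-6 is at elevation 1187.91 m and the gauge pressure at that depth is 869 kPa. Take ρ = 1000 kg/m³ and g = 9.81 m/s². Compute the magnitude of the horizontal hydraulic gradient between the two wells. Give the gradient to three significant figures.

Pressure head at PZ-1: ψ = P/(ρg) = 735×1000 / (1000 × 9.81) = 74.92 m.
Total head at PZ-1: h = z + ψ = 1199.73 + 74.92 = 1274.65 m.
Pressure head at PZ-6: ψ = P/(ρg) = 869×1000 / (1000 × 9.81) = 88.58 m.
Total head at PZ-6: h = z + ψ = 1187.91 + 88.58 = 1276.49 m.
Head difference: h(PZ-1) − h(PZ-6) = 1274.65 − 1276.49 = -1.84 m.
Hydraulic gradient: i = |Δh| / L = 1.84 / 1531.5 = 0.00120.

i ≈ 0.00120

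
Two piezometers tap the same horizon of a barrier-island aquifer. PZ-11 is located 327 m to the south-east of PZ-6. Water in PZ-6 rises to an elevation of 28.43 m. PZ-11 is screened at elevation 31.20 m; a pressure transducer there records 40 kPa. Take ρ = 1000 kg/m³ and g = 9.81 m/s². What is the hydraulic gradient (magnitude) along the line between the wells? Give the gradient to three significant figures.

i ≈ 0.0209

Total head at PZ-6: h = 28.43 m (water level in the piezometer is the total head).
Pressure head at PZ-11: ψ = P/(ρg) = 40×1000 / (1000 × 9.81) = 4.08 m.
Total head at PZ-11: h = z + ψ = 31.20 + 4.08 = 35.28 m.
Head difference: h(PZ-6) − h(PZ-11) = 28.43 − 35.28 = -6.85 m.
Hydraulic gradient: i = |Δh| / L = 6.85 / 327 = 0.0209.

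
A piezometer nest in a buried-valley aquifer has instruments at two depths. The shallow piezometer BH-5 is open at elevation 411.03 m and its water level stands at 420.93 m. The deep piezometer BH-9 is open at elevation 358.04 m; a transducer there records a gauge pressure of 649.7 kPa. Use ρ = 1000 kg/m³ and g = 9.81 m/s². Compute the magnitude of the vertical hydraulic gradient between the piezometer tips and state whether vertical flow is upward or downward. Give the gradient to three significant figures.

|i_v| ≈ 0.0630; vertical flow is upward

Total head at BH-5: h = 420.93 m (water level in the standpipe).
Pressure head at BH-9: ψ = P/(ρg) = 649.7×1000 / (1000 × 9.81) = 66.23 m.
Total head at BH-9: h = z + ψ = 358.04 + 66.23 = 424.27 m.
Δh = h(BH-5) − h(BH-9) = 420.93 − 424.27 = -3.34 m.
Vertical separation Δz = 411.03 − 358.04 = 52.99 m.
|i_v| = |Δh| / Δz = 3.34 / 52.99 = 0.0630.
Head is higher in the deep piezometer, so vertical flow is upward (discharge condition).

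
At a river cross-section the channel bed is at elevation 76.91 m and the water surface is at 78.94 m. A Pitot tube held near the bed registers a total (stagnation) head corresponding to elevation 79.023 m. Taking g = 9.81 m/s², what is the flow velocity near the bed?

Near the bed, under hydrostatic conditions, the piezometric head (z + ψ) equals the free-surface elevation, 78.94 m.
Velocity head = total − piezometric = 79.023 − 78.94 = 0.083 m.
v = √(2g·h_v) = √(2 × 9.81 × 0.083) = 1.28 m/s.

v ≈ 1.28 m/s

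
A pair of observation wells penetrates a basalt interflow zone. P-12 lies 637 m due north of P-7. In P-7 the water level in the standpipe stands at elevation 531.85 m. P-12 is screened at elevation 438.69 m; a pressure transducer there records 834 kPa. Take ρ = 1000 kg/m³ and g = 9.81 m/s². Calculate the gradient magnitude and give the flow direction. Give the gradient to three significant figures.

Total head at P-7: h = 531.85 m (water level in the piezometer is the total head).
Pressure head at P-12: ψ = P/(ρg) = 834×1000 / (1000 × 9.81) = 85.02 m.
Total head at P-12: h = z + ψ = 438.69 + 85.02 = 523.71 m.
Head difference: h(P-7) − h(P-12) = 531.85 − 523.71 = 8.14 m.
Hydraulic gradient: i = |Δh| / L = 8.14 / 637 = 0.0128.
Flow is from higher to lower head: from P-7 toward P-12, i.e. toward the north.

i ≈ 0.0128; groundwater flows toward the north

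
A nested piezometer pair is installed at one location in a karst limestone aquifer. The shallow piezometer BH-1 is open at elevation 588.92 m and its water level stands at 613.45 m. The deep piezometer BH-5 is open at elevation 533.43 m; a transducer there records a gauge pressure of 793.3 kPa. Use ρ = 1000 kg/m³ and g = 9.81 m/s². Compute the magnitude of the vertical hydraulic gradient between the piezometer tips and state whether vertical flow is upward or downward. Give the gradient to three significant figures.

Total head at BH-1: h = 613.45 m (water level in the standpipe).
Pressure head at BH-5: ψ = P/(ρg) = 793.3×1000 / (1000 × 9.81) = 80.87 m.
Total head at BH-5: h = z + ψ = 533.43 + 80.87 = 614.30 m.
Δh = h(BH-1) − h(BH-5) = 613.45 − 614.30 = -0.85 m.
Vertical separation Δz = 588.92 − 533.43 = 55.49 m.
|i_v| = |Δh| / Δz = 0.85 / 55.49 = 0.0153.
Head is higher in the deep piezometer, so vertical flow is upward (discharge condition).

|i_v| ≈ 0.0153; vertical flow is upward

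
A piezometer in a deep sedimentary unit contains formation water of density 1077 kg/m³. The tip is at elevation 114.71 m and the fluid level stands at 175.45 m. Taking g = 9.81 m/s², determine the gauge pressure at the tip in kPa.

P ≈ 642 kPa

Pressure head ψ = h − z = 175.45 − 114.71 = 60.74 m.
P = ρgψ = 1077 × 9.81 × 60.74 = 641741 Pa ≈ 642 kPa.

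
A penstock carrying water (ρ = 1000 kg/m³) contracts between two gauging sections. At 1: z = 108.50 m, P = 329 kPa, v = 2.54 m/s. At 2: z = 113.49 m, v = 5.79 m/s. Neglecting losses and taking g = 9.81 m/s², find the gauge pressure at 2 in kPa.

P₂ ≈ 267 kPa

Pressure head at 1: ψ₁ = P₁/(ρg) = 329×1000 / (1000 × 9.81) = 33.54 m.
Velocity heads: v₁²/2g = 2.54²/19.62 = 0.329 m; v₂²/2g = 5.79²/19.62 = 1.709 m.
Total head H = z₁ + ψ₁ + v₁²/2g = 108.50 + 33.54 + 0.329 = 142.37 m.
ψ₂ = H − z₂ − v₂²/2g = 142.37 − 113.49 − 1.709 = 27.17 m.
P₂ = ρgψ₂ = 1000 × 9.81 × 27.17 ≈ 267 kPa.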